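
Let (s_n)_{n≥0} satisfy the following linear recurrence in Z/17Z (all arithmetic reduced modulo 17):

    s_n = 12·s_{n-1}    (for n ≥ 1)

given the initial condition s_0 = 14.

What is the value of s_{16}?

14

s_1 = 12·14 = 15
s_2 = 12·15 = 10
s_3 = 12·10 = 1
s_4 = 12·1 = 12
s_5 = 12·12 = 8
s_6 = 12·8 = 11
s_7 = 12·11 = 13
s_8 = 12·13 = 3
s_9 = 12·3 = 2
s_10 = 12·2 = 7
s_11 = 12·7 = 16
s_12 = 12·16 = 5
s_13 = 12·5 = 9
s_14 = 12·9 = 6
s_15 = 12·6 = 4
s_16 = 12·4 = 14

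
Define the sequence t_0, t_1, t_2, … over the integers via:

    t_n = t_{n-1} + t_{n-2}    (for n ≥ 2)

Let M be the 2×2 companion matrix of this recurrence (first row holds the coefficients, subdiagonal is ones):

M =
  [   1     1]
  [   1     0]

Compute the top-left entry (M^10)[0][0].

(M^10)[0][0] is the top entry after applying M 10 times to the unit state (1, 0). Equivalently it is h_{11} for the auxiliary sequence (h_n) obeying the same recurrence with h_1 = 1 and h_i = 0 for 0 ≤ i < 1:
h_2 = 1·1 + 1·0 = 1
h_3 = 1·1 + 1·1 = 2
h_4 = 1·2 + 1·1 = 3
h_5 = 1·3 + 1·2 = 5
h_6 = 1·5 + 1·3 = 8
h_7 = 1·8 + 1·5 = 13
h_8 = 1·13 + 1·8 = 21
h_9 = 1·21 + 1·13 = 34
h_10 = 1·34 + 1·21 = 55
h_11 = 1·55 + 1·34 = 89

89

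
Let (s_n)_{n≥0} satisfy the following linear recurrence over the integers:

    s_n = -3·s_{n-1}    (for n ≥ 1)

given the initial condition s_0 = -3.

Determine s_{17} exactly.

s_1 = -3·-3 = 9
s_2 = -3·9 = -27
s_3 = -3·-27 = 81
s_4 = -3·81 = -243
s_5 = -3·-243 = 729
s_6 = -3·729 = -2187
s_7 = -3·-2187 = 6561
s_8 = -3·6561 = -19683
s_9 = -3·-19683 = 59049
s_10 = -3·59049 = -177147
s_11 = -3·-177147 = 531441
s_12 = -3·531441 = -1594323
s_13 = -3·-1594323 = 4782969
s_14 = -3·4782969 = -14348907
s_15 = -3·-14348907 = 43046721
s_16 = -3·43046721 = -129140163
s_17 = -3·-129140163 = 387420489

387420489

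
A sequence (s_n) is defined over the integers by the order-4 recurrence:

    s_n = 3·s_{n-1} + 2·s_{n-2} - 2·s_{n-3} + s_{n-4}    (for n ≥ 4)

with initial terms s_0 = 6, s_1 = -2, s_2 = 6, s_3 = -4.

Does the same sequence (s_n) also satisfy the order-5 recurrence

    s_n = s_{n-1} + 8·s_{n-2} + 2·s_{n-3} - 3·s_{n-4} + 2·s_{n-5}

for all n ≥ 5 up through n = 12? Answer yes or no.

yes

Terms s_0..s_12: 6, -2, 6, -4, 10, 8, 58, 166, 608, 2048, 7086, 24304, 83596
n=5: candidate gives 8, actual s_5 = 8 ✓
n=6: candidate gives 58, actual s_6 = 58 ✓
n=7: candidate gives 166, actual s_7 = 166 ✓
n=8: candidate gives 608, actual s_8 = 608 ✓
n=9: candidate gives 2048, actual s_9 = 2048 ✓
n=10: candidate gives 7086, actual s_10 = 7086 ✓
n=11: candidate gives 24304, actual s_11 = 24304 ✓
n=12: candidate gives 83596, actual s_12 = 83596 ✓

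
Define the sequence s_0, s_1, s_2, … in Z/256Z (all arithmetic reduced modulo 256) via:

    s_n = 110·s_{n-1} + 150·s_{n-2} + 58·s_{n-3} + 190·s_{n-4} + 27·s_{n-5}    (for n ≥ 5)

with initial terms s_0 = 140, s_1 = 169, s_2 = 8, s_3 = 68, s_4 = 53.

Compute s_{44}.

s_5 = 110·53 + 150·68 + 58·8 + 190·169 + 27·140 = 160
s_6 = 110·160 + 150·53 + 58·68 + 190·8 + 27·169 = 249
s_7 = 110·249 + 150·160 + 58·53 + 190·68 + 27·8 = 16
s_8 = 110·16 + 150·249 + 58·160 + 190·53 + 27·68 = 136
s_9 = 110·136 + 150·16 + 58·249 + 190·160 + 27·53 = 145
s_10 = 110·145 + 150·136 + 58·16 + 190·249 + 27·160 = 76
s_11 = 110·76 + 150·145 + 58·136 + 190·16 + 27·249 = 145
s_12 = 110·145 + 150·76 + 58·145 + 190·136 + 27·16 = 80
s_13 = 110·80 + 150·145 + 58·76 + 190·145 + 27·136 = 132
s_14 = 110·132 + 150·80 + 58·145 + 190·76 + 27·145 = 37
s_15 = 110·37 + 150·132 + 58·80 + 190·145 + 27·76 = 0
s_16 = 110·0 + 150·37 + 58·132 + 190·80 + 27·145 = 65
s_17 = 110·65 + 150·0 + 58·37 + 190·132 + 27·80 = 184
s_18 = 110·184 + 150·65 + 58·0 + 190·37 + 27·132 = 136
s_19 = 110·136 + 150·184 + 58·65 + 190·0 + 27·37 = 225
s_20 = 110·225 + 150·136 + 58·184 + 190·65 + 27·0 = 76
s_21 = 110·76 + 150·225 + 58·136 + 190·184 + 27·65 = 185
s_22 = 110·185 + 150·76 + 58·225 + 190·136 + 27·184 = 88
s_23 = 110·88 + 150·185 + 58·76 + 190·225 + 27·136 = 196
s_24 = 110·196 + 150·88 + 58·185 + 190·76 + 27·225 = 213
s_25 = 110·213 + 150·196 + 58·88 + 190·185 + 27·76 = 160
s_26 = 110·160 + 150·213 + 58·196 + 190·88 + 27·185 = 201
s_27 = 110·201 + 150·160 + 58·213 + 190·196 + 27·88 = 32
s_28 = 110·32 + 150·201 + 58·160 + 190·213 + 27·196 = 136
s_29 = 110·136 + 150·32 + 58·201 + 190·160 + 27·213 = 241
s_30 = 110·241 + 150·136 + 58·32 + 190·201 + 27·160 = 140
s_31 = 110·140 + 150·241 + 58·136 + 190·32 + 27·201 = 33
s_32 = 110·33 + 150·140 + 58·241 + 190·136 + 27·32 = 32
s_33 = 110·32 + 150·33 + 58·140 + 190·241 + 27·136 = 4
s_34 = 110·4 + 150·32 + 58·33 + 190·140 + 27·241 = 69
s_35 = 110·69 + 150·4 + 58·32 + 190·33 + 27·140 = 128
s_36 = 110·128 + 150·69 + 58·4 + 190·32 + 27·33 = 145
s_37 = 110·145 + 150·128 + 58·69 + 190·4 + 27·32 = 72
s_38 = 110·72 + 150·145 + 58·128 + 190·69 + 27·4 = 136
s_39 = 110·136 + 150·72 + 58·145 + 190·128 + 27·69 = 193
s_40 = 110·193 + 150·136 + 58·72 + 190·145 + 27·128 = 12
s_41 = 110·12 + 150·193 + 58·136 + 190·72 + 27·145 = 201
s_42 = 110·201 + 150·12 + 58·193 + 190·136 + 27·72 = 168
s_43 = 110·168 + 150·201 + 58·12 + 190·193 + 27·136 = 68
s_44 = 110·68 + 150·168 + 58·201 + 190·12 + 27·193 = 117

117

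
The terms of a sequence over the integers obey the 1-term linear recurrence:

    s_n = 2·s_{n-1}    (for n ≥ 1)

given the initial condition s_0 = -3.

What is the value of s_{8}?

s_1 = 2·-3 = -6
s_2 = 2·-6 = -12
s_3 = 2·-12 = -24
s_4 = 2·-24 = -48
s_5 = 2·-48 = -96
s_6 = 2·-96 = -192
s_7 = 2·-192 = -384
s_8 = 2·-384 = -768

-768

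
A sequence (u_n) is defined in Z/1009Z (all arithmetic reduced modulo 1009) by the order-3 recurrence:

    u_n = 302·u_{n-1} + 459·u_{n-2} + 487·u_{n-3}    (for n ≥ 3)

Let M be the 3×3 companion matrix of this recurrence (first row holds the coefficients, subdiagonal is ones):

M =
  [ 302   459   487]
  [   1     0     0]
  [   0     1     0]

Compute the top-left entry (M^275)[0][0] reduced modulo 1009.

(M^275)[0][0] is the top entry after applying M 275 times to the unit state (1, 0, 0). Equivalently it is h_{277} for the auxiliary sequence (h_n) obeying the same recurrence with h_2 = 1 and h_i = 0 for 0 ≤ i < 2:
h_3 = 302·1 + 459·0 + 487·0 = 302
h_4 = 302·302 + 459·1 + 487·0 = 853
h_5 = 302·853 + 459·302 + 487·1 = 174
h_6 = 302·174 + 459·853 + 487·302 = 884
h_7 = 302·884 + 459·174 + 487·853 = 450
h_8 = 302·450 + 459·884 + 487·174 = 814
Continuing the recurrence:
  h_9 = 11;  h_10 = 788;  h_11 = 746;  h_12 = 58;  h_13 = 53;  h_14 = 312
  h_15 = 492;  h_16 = 777;  h_17 = 972;  h_18 = 862;  h_19 = 196;  h_20 = 943
  h_21 = 461;  h_22 = 562;  h_23 = 67;  h_24 = 217;  h_25 = 687;  h_26 = 682
  h_27 = 387;  h_28 = 668;  h_29 = 158;  h_30 = 964;  h_31 = 828;  h_32 = 620
  h_33 = 517;  h_34 = 426;  h_35 = 946;  h_36 = 471;  h_37 = 934;  h_38 = 409
  h_39 = 635;  h_40 = 925;  h_41 = 131;  h_42 = 488;  h_43 = 112;  h_44 = 751
  h_45 = 267;  h_46 = 612;  h_47 = 111;  h_48 = 499;  h_49 = 236;  h_50 = 211
  h_51 = 360;  h_52 = 648;  h_53 = 562;  h_54 = 752;  h_55 = 501;  h_56 = 297
  h_57 = 766;  h_58 = 188;  h_59 = 77;  h_60 = 286;  h_61 = 372;  h_62 = 615
  h_63 = 341;  h_64 = 382;  h_65 = 294;  h_66 = 359;  h_67 = 573;  h_68 = 721
  h_69 = 741;  h_70 = 338;  h_71 = 248;  h_72 = 640;  h_73 = 515;  h_74 = 990
  h_75 = 494;  h_76 = 789;  h_77 = 712;  h_78 = 463;  h_79 = 290;  h_80 = 72
  h_81 = 951;  h_82 = 367;  h_83 = 214;  h_84 = 8;  h_85 = 887;  h_86 = 416
  h_87 = 882;  h_88 = 348;  h_89 = 172;  h_90 = 495;  h_91 = 368;  h_92 = 343
  h_93 = 991;  h_94 = 265;  h_95 = 685;  h_96 = 895;  h_97 = 397;  h_98 = 590
  h_99 = 167;  h_100 = 1002;  h_101 = 647;  h_102 = 71;  h_103 = 198;  h_104 = 847
  h_105 = 860;  h_106 = 277;  h_107 = 945;  h_108 = 946;  h_109 = 732;  h_110 = 548
  h_111 = 609;  h_112 = 878;  h_113 = 327;  h_114 = 220;  h_115 = 377;  h_116 = 753
  h_117 = 62;  h_118 = 63;  h_119 = 505;  h_120 = 740;  h_121 = 627;  h_122 = 37
  h_123 = 470;  h_124 = 132;  h_125 = 174;  h_126 = 984;  h_127 = 385;  h_128 = 850
  h_129 = 487;  h_130 = 257;  h_131 = 725;  h_132 = 970;  h_133 = 178;  h_134 = 465
  h_135 = 330;  h_136 = 217;  h_137 = 508;  h_138 = 39;  h_139 = 506;  h_140 = 383
  h_141 = 646;  h_142 = 812;  h_143 = 770;  h_144 = 651;  h_145 = 43;  h_146 = 665
  h_147 = 816;  h_148 = 505;  h_149 = 322;  h_150 = 960;  h_151 = 560;  h_152 = 743
  h_153 = 486;  h_154 = 752;  h_155 = 783;  h_156 = 17;  h_157 = 239;  h_158 = 189
  h_159 = 501;  h_160 = 287;  h_161 = 31;  h_162 = 653;  h_163 = 72;  h_164 = 571
  h_165 = 839;  h_166 = 626;  h_167 = 634;  h_168 = 484;  h_169 = 421;  h_170 = 188
  h_171 = 394;  h_172 = 653;  h_173 = 423;  h_174 = 834;  h_175 = 223;  h_176 = 303
  h_177 = 675;  h_178 = 505;  h_179 = 460;  h_180 = 203;  h_181 = 764;  h_182 = 38
  h_183 = 909;  h_184 = 106;  h_185 = 582;  h_186 = 152;  h_187 = 415;  h_188 = 266
  h_189 = 772;  h_190 = 375;  h_191 = 821;  h_192 = 939;  h_193 = 527;  h_194 = 153
  h_195 = 750;  h_196 = 444;  h_197 = 926;  h_198 = 129;  h_199 = 154;  h_200 = 722
  h_201 = 421;  h_202 = 786;  h_203 = 250;  h_204 = 586;  h_205 = 492;  h_206 = 502
  h_207 = 910;  h_208 = 200;  h_209 = 120;  h_210 = 116;  h_211 = 847;  h_212 = 202
  h_213 = 760;  h_214 = 175;  h_215 = 609;  h_216 = 711;  h_217 = 312;  h_218 = 766
  h_219 = 371;  h_220 = 90;  h_221 = 426;  h_222 = 516;  h_223 = 677;  h_224 = 982
  h_225 = 949;  h_226 = 522;  h_227 = 920;  h_228 = 871;  h_229 = 157;  h_230 = 260
  h_231 = 639;  h_232 = 312;  h_233 = 564;  h_234 = 158;  h_235 = 450;  h_236 = 788
  h_237 = 828;  h_238 = 491;  h_239 = 963;  h_240 = 232;  h_241 = 502;  h_242 = 593
  h_243 = 835;  h_244 = 982;  h_245 = 989;  h_246 = 756;  h_247 = 147;  h_248 = 256
  h_249 = 385;  h_250 = 645;  h_251 = 758;  h_252 = 112;  h_253 = 660;  h_254 = 348
  h_255 = 458;  h_256 = 951;  h_257 = 960;  h_258 = 6;  h_259 = 516;  h_260 = 526
  h_261 = 63;  h_262 = 189;  h_263 = 106;  h_264 = 112;  h_265 = 973;  h_266 = 339
  h_267 = 147;  h_268 = 843;  h_269 = 814;  h_270 = 72;  h_271 = 729;  h_272 = 837
  h_273 = 905;  h_274 = 489;  h_275 = 34
h_276 = 302·34 + 459·489 + 487·905 = 433
h_277 = 302·433 + 459·34 + 487·489 = 86

86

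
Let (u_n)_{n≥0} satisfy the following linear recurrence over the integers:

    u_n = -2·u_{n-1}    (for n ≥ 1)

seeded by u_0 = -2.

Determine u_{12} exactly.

u_1 = -2·-2 = 4
u_2 = -2·4 = -8
u_3 = -2·-8 = 16
u_4 = -2·16 = -32
u_5 = -2·-32 = 64
u_6 = -2·64 = -128
u_7 = -2·-128 = 256
u_8 = -2·256 = -512
u_9 = -2·-512 = 1024
u_10 = -2·1024 = -2048
u_11 = -2·-2048 = 4096
u_12 = -2·4096 = -8192

-8192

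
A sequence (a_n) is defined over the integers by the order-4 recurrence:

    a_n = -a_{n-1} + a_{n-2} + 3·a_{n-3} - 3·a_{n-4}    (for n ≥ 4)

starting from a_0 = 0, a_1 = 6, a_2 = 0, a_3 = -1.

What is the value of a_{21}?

182398

a_4 = -1·-1 + 1·0 + 3·6 + -3·0 = 19
a_5 = -1·19 + 1·-1 + 3·0 + -3·6 = -38
a_6 = -1·-38 + 1·19 + 3·-1 + -3·0 = 54
a_7 = -1·54 + 1·-38 + 3·19 + -3·-1 = -32
a_8 = -1·-32 + 1·54 + 3·-38 + -3·19 = -85
a_9 = -1·-85 + 1·-32 + 3·54 + -3·-38 = 329
a_10 = -1·329 + 1·-85 + 3·-32 + -3·54 = -672
a_11 = -1·-672 + 1·329 + 3·-85 + -3·-32 = 842
a_12 = -1·842 + 1·-672 + 3·329 + -3·-85 = -272
a_13 = -1·-272 + 1·842 + 3·-672 + -3·329 = -1889
a_14 = -1·-1889 + 1·-272 + 3·842 + -3·-672 = 6159
a_15 = -1·6159 + 1·-1889 + 3·-272 + -3·842 = -11390
a_16 = -1·-11390 + 1·6159 + 3·-1889 + -3·-272 = 12698
a_17 = -1·12698 + 1·-11390 + 3·6159 + -3·-1889 = 56
a_18 = -1·56 + 1·12698 + 3·-11390 + -3·6159 = -40005
a_19 = -1·-40005 + 1·56 + 3·12698 + -3·-11390 = 112325
a_20 = -1·112325 + 1·-40005 + 3·56 + -3·12698 = -190256
a_21 = -1·-190256 + 1·112325 + 3·-40005 + -3·56 = 182398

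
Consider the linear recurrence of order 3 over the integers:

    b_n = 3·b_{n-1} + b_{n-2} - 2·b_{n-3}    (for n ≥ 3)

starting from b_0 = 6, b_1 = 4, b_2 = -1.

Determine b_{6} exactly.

-425

b_3 = 3·-1 + 1·4 + -2·6 = -11
b_4 = 3·-11 + 1·-1 + -2·4 = -42
b_5 = 3·-42 + 1·-11 + -2·-1 = -135
b_6 = 3·-135 + 1·-42 + -2·-11 = -425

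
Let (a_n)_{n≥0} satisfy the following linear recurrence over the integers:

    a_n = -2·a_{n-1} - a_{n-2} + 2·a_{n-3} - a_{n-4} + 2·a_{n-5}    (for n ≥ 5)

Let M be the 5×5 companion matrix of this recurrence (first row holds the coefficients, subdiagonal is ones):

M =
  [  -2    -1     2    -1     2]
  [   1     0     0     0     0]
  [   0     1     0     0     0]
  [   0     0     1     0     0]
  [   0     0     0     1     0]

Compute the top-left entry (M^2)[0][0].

(M^2)[0][0] is the top entry after applying M 2 times to the unit state (1, 0, 0, 0, 0). Equivalently it is h_{6} for the auxiliary sequence (h_n) obeying the same recurrence with h_4 = 1 and h_i = 0 for 0 ≤ i < 4:
h_5 = -2·1 + -1·0 + 2·0 + -1·0 + 2·0 = -2
h_6 = -2·-2 + -1·1 + 2·0 + -1·0 + 2·0 = 3

3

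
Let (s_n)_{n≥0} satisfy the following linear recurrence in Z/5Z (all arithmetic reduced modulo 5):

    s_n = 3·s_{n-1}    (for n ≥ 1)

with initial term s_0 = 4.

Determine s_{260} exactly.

4

s_1 = 3·4 = 2
s_2 = 3·2 = 1
s_3 = 3·1 = 3
s_4 = 3·3 = 4
(s_4) = (4) = (s_0), so the sequence has period 4.
260 ≡ 0 (mod 4), hence s_260 = s_0 = 4.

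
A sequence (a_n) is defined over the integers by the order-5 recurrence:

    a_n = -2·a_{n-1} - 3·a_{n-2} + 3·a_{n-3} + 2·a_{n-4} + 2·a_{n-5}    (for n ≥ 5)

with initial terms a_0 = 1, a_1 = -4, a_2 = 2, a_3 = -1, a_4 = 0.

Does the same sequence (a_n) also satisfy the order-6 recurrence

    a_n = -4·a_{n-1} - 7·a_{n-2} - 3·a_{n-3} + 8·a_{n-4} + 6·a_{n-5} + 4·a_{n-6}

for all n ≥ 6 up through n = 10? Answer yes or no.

Terms a_0..a_10: 1, -4, 2, -1, 0, 3, -13, 19, 8, -106, 225
n=6: candidate gives -13, actual a_6 = -13 ✓
n=7: candidate gives 19, actual a_7 = 19 ✓
n=8: candidate gives 8, actual a_8 = 8 ✓
n=9: candidate gives -106, actual a_9 = -106 ✓
n=10: candidate gives 225, actual a_10 = 225 ✓

yes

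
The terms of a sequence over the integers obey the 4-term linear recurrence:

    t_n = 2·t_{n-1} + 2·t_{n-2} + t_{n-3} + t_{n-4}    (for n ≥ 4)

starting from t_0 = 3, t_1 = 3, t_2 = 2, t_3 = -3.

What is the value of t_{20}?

50480305

t_4 = 2·-3 + 2·2 + 1·3 + 1·3 = 4
t_5 = 2·4 + 2·-3 + 1·2 + 1·3 = 7
t_6 = 2·7 + 2·4 + 1·-3 + 1·2 = 21
t_7 = 2·21 + 2·7 + 1·4 + 1·-3 = 57
t_8 = 2·57 + 2·21 + 1·7 + 1·4 = 167
t_9 = 2·167 + 2·57 + 1·21 + 1·7 = 476
t_10 = 2·476 + 2·167 + 1·57 + 1·21 = 1364
t_11 = 2·1364 + 2·476 + 1·167 + 1·57 = 3904
t_12 = 2·3904 + 2·1364 + 1·476 + 1·167 = 11179
t_13 = 2·11179 + 2·3904 + 1·1364 + 1·476 = 32006
t_14 = 2·32006 + 2·11179 + 1·3904 + 1·1364 = 91638
t_15 = 2·91638 + 2·32006 + 1·11179 + 1·3904 = 262371
t_16 = 2·262371 + 2·91638 + 1·32006 + 1·11179 = 751203
t_17 = 2·751203 + 2·262371 + 1·91638 + 1·32006 = 2150792
t_18 = 2·2150792 + 2·751203 + 1·262371 + 1·91638 = 6157999
t_19 = 2·6157999 + 2·2150792 + 1·751203 + 1·262371 = 17631156
t_20 = 2·17631156 + 2·6157999 + 1·2150792 + 1·751203 = 50480305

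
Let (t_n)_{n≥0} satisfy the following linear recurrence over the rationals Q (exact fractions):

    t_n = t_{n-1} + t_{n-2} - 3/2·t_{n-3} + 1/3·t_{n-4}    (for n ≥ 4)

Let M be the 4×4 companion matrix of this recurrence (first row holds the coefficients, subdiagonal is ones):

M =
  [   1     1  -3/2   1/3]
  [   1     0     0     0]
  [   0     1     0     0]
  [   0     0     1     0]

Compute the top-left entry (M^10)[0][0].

(M^10)[0][0] is the top entry after applying M 10 times to the unit state (1, 0, 0, 0). Equivalently it is h_{13} for the auxiliary sequence (h_n) obeying the same recurrence with h_3 = 1 and h_i = 0 for 0 ≤ i < 3:
h_4 = 1·1 + 1·0 + -3/2·0 + 1/3·0 = 1
h_5 = 1·1 + 1·1 + -3/2·0 + 1/3·0 = 2
h_6 = 1·2 + 1·1 + -3/2·1 + 1/3·0 = 3/2
h_7 = 1·3/2 + 1·2 + -3/2·1 + 1/3·1 = 7/3
h_8 = 1·7/3 + 1·3/2 + -3/2·2 + 1/3·1 = 7/6
h_9 = 1·7/6 + 1·7/3 + -3/2·3/2 + 1/3·2 = 23/12
h_10 = 1·23/12 + 1·7/6 + -3/2·7/3 + 1/3·3/2 = 1/12
h_11 = 1·1/12 + 1·23/12 + -3/2·7/6 + 1/3·7/3 = 37/36
h_12 = 1·37/36 + 1·1/12 + -3/2·23/12 + 1/3·7/6 = -11/8
h_13 = 1·-11/8 + 1·37/36 + -3/2·1/12 + 1/3·23/12 = 1/6

1/6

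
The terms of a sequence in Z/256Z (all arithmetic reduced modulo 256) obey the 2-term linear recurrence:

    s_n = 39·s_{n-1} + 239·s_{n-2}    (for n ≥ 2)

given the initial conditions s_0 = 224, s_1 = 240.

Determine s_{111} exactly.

224

s_2 = 39·240 + 239·224 = 176
s_3 = 39·176 + 239·240 = 224
s_4 = 39·224 + 239·176 = 112
s_5 = 39·112 + 239·224 = 48
s_6 = 39·48 + 239·112 = 224
s_7 = 39·224 + 239·48 = 240
(s_6, s_7) = (224, 240) = (s_0, s_1), so the sequence has period 6.
111 ≡ 3 (mod 6), hence s_111 = s_3 = 224.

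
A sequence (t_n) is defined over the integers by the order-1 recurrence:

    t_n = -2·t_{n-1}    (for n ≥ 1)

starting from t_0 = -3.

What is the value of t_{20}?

t_1 = -2·-3 = 6
t_2 = -2·6 = -12
t_3 = -2·-12 = 24
t_4 = -2·24 = -48
t_5 = -2·-48 = 96
t_6 = -2·96 = -192
t_7 = -2·-192 = 384
t_8 = -2·384 = -768
t_9 = -2·-768 = 1536
t_10 = -2·1536 = -3072
t_11 = -2·-3072 = 6144
t_12 = -2·6144 = -12288
t_13 = -2·-12288 = 24576
t_14 = -2·24576 = -49152
t_15 = -2·-49152 = 98304
t_16 = -2·98304 = -196608
t_17 = -2·-196608 = 393216
t_18 = -2·393216 = -786432
t_19 = -2·-786432 = 1572864
t_20 = -2·1572864 = -3145728

-3145728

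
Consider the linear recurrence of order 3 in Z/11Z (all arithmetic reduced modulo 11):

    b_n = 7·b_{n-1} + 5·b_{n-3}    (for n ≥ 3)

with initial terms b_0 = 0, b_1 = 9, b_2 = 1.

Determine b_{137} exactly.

5

b_3 = 7·1 + 0·9 + 5·0 = 7
b_4 = 7·7 + 0·1 + 5·9 = 6
b_5 = 7·6 + 0·7 + 5·1 = 3
b_6 = 7·3 + 0·6 + 5·7 = 1
b_7 = 7·1 + 0·3 + 5·6 = 4
b_8 = 7·4 + 0·1 + 5·3 = 10
b_9 = 7·10 + 0·4 + 5·1 = 9
b_10 = 7·9 + 0·10 + 5·4 = 6
b_11 = 7·6 + 0·9 + 5·10 = 4
b_12 = 7·4 + 0·6 + 5·9 = 7
b_13 = 7·7 + 0·4 + 5·6 = 2
b_14 = 7·2 + 0·7 + 5·4 = 1
b_15 = 7·1 + 0·2 + 5·7 = 9
b_16 = 7·9 + 0·1 + 5·2 = 7
b_17 = 7·7 + 0·9 + 5·1 = 10
b_18 = 7·10 + 0·7 + 5·9 = 5
b_19 = 7·5 + 0·10 + 5·7 = 4
b_20 = 7·4 + 0·5 + 5·10 = 1
b_21 = 7·1 + 0·4 + 5·5 = 10
b_22 = 7·10 + 0·1 + 5·4 = 2
b_23 = 7·2 + 0·10 + 5·1 = 8
b_24 = 7·8 + 0·2 + 5·10 = 7
b_25 = 7·7 + 0·8 + 5·2 = 4
b_26 = 7·4 + 0·7 + 5·8 = 2
b_27 = 7·2 + 0·4 + 5·7 = 5
b_28 = 7·5 + 0·2 + 5·4 = 0
b_29 = 7·0 + 0·5 + 5·2 = 10
b_30 = 7·10 + 0·0 + 5·5 = 7
b_31 = 7·7 + 0·10 + 5·0 = 5
b_32 = 7·5 + 0·7 + 5·10 = 8
b_33 = 7·8 + 0·5 + 5·7 = 3
b_34 = 7·3 + 0·8 + 5·5 = 2
b_35 = 7·2 + 0·3 + 5·8 = 10
b_36 = 7·10 + 0·2 + 5·3 = 8
b_37 = 7·8 + 0·10 + 5·2 = 0
b_38 = 7·0 + 0·8 + 5·10 = 6
b_39 = 7·6 + 0·0 + 5·8 = 5
b_40 = 7·5 + 0·6 + 5·0 = 2
b_41 = 7·2 + 0·5 + 5·6 = 0
b_42 = 7·0 + 0·2 + 5·5 = 3
b_43 = 7·3 + 0·0 + 5·2 = 9
b_44 = 7·9 + 0·3 + 5·0 = 8
b_45 = 7·8 + 0·9 + 5·3 = 5
b_46 = 7·5 + 0·8 + 5·9 = 3
b_47 = 7·3 + 0·5 + 5·8 = 6
b_48 = 7·6 + 0·3 + 5·5 = 1
b_49 = 7·1 + 0·6 + 5·3 = 0
b_50 = 7·0 + 0·1 + 5·6 = 8
b_51 = 7·8 + 0·0 + 5·1 = 6
b_52 = 7·6 + 0·8 + 5·0 = 9
b_53 = 7·9 + 0·6 + 5·8 = 4
b_54 = 7·4 + 0·9 + 5·6 = 3
b_55 = 7·3 + 0·4 + 5·9 = 0
b_56 = 7·0 + 0·3 + 5·4 = 9
b_57 = 7·9 + 0·0 + 5·3 = 1
(b_55, b_56, b_57) = (0, 9, 1) = (b_0, b_1, b_2), so the sequence has period 55.
137 ≡ 27 (mod 55), hence b_137 = b_27 = 5.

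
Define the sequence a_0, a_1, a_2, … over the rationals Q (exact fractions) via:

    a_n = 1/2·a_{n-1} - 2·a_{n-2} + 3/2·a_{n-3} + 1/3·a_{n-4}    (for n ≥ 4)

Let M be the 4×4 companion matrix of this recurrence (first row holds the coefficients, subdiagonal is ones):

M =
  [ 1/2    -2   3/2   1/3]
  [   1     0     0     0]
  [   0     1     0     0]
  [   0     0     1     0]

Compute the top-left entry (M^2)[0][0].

(M^2)[0][0] is the top entry after applying M 2 times to the unit state (1, 0, 0, 0). Equivalently it is h_{5} for the auxiliary sequence (h_n) obeying the same recurrence with h_3 = 1 and h_i = 0 for 0 ≤ i < 3:
h_4 = 1/2·1 + -2·0 + 3/2·0 + 1/3·0 = 1/2
h_5 = 1/2·1/2 + -2·1 + 3/2·0 + 1/3·0 = -7/4

-7/4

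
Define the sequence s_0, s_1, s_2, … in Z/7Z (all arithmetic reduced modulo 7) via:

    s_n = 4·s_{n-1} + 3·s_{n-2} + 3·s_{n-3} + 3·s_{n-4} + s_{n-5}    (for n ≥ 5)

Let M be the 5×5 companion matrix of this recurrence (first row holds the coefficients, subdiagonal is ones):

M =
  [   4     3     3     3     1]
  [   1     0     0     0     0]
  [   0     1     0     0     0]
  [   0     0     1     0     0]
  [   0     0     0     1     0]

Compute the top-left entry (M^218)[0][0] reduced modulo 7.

(M^218)[0][0] is the top entry after applying M 218 times to the unit state (1, 0, 0, 0, 0). Equivalently it is h_{222} for the auxiliary sequence (h_n) obeying the same recurrence with h_4 = 1 and h_i = 0 for 0 ≤ i < 4:
h_5 = 4·1 + 3·0 + 3·0 + 3·0 + 1·0 = 4
h_6 = 4·4 + 3·1 + 3·0 + 3·0 + 1·0 = 5
h_7 = 4·5 + 3·4 + 3·1 + 3·0 + 1·0 = 0
h_8 = 4·0 + 3·5 + 3·4 + 3·1 + 1·0 = 2
h_9 = 4·2 + 3·0 + 3·5 + 3·4 + 1·1 = 1
h_10 = 4·1 + 3·2 + 3·0 + 3·5 + 1·4 = 1
Continuing the recurrence:
  h_11 = 4;  h_12 = 0;  h_13 = 6;  h_14 = 5;  h_15 = 2;  h_16 = 3
  h_17 = 2;  h_18 = 2;  h_19 = 6;  h_20 = 5;  h_21 = 4;  h_22 = 1
  h_23 = 2;  h_24 = 2;  h_25 = 6;  h_26 = 1;  h_27 = 0;  h_28 = 1
  h_29 = 6;  h_30 = 1;  h_31 = 5;  h_32 = 2;  h_33 = 3;  h_34 = 0
  h_35 = 3;  h_36 = 4;  h_37 = 1;  h_38 = 0;  h_39 = 3;  h_40 = 2
  h_41 = 3;  h_42 = 0;  h_43 = 3;  h_44 = 2;  h_45 = 0;  h_46 = 4
  h_47 = 3;  h_48 = 5;  h_49 = 1;  h_50 = 5;  h_51 = 2;  h_52 = 2
  h_53 = 2;  h_54 = 1;  h_55 = 6;  h_56 = 6;  h_57 = 4;  h_58 = 1
  h_59 = 4;  h_60 = 6;  h_61 = 1;  h_62 = 6;  h_63 = 2;  h_64 = 2
  h_65 = 6;  h_66 = 6;  h_67 = 4;  h_68 = 4;  h_69 = 3;  h_70 = 4
  h_71 = 6;  h_72 = 5;  h_73 = 0;  h_74 = 6;  h_75 = 5;  h_76 = 3
  h_77 = 1;  h_78 = 4;  h_79 = 0;  h_80 = 1;  h_81 = 1;  h_82 = 6
  h_83 = 6;  h_84 = 6;  h_85 = 1;  h_86 = 3;  h_87 = 1;  h_88 = 5
  h_89 = 6;  h_90 = 3;  h_91 = 2;  h_92 = 2;  h_93 = 4;  h_94 = 1
  h_95 = 3;  h_96 = 0;  h_97 = 5;  h_98 = 1;  h_99 = 1;  h_100 = 4
  h_101 = 2;  h_102 = 3;  h_103 = 6;  h_104 = 3;  h_105 = 0;  h_106 = 3
  h_107 = 0;  h_108 = 3;  h_109 = 3;  h_110 = 2;  h_111 = 1;  h_112 = 0
  h_113 = 0;  h_114 = 5;  h_115 = 4;  h_116 = 4;  h_117 = 1;  h_118 = 1
  h_119 = 1;  h_120 = 5;  h_121 = 5;  h_122 = 0;  h_123 = 6;  h_124 = 6
  h_125 = 6;  h_126 = 2;  h_127 = 6;  h_128 = 2;  h_129 = 0;  h_130 = 1
  h_131 = 2;  h_132 = 2;  h_133 = 5;  h_134 = 0;  h_135 = 0;  h_136 = 2
  h_137 = 4;  h_138 = 6;  h_139 = 0;  h_140 = 1;  h_141 = 1;  h_142 = 1
  h_143 = 2;  h_144 = 3;  h_145 = 4;  h_146 = 0;  h_147 = 0;  h_148 = 2
  h_149 = 2;  h_150 = 4;  h_151 = 0;  h_152 = 3;  h_153 = 4;  h_154 = 4
  h_155 = 6;  h_156 = 1;  h_157 = 0;  h_158 = 2;  h_159 = 5;  h_160 = 0
  h_161 = 1;  h_162 = 4;  h_163 = 1;  h_164 = 3;  h_165 = 2;  h_166 = 5
  h_167 = 0;  h_168 = 3;  h_169 = 1;  h_170 = 2;  h_171 = 4;  h_172 = 6
  h_173 = 6;  h_174 = 5;  h_175 = 0;  h_176 = 6;  h_177 = 0;  h_178 = 4
  h_179 = 4;  h_180 = 4;  h_181 = 4;  h_182 = 3;  h_183 = 3;  h_184 = 0
  h_185 = 6;  h_186 = 4;  h_187 = 4;  h_188 = 0;  h_189 = 0;  h_190 = 2
  h_191 = 3;  h_192 = 1;  h_193 = 5;  h_194 = 3;  h_195 = 6;  h_196 = 5
  h_197 = 0;  h_198 = 5;  h_199 = 0;  h_200 = 1;  h_201 = 3;  h_202 = 2
  h_203 = 4;  h_204 = 6;  h_205 = 3;  h_206 = 2;  h_207 = 0;  h_208 = 2
  h_209 = 1;  h_210 = 5;  h_211 = 3;  h_212 = 1;  h_213 = 5;  h_214 = 6
  h_215 = 0;  h_216 = 4;  h_217 = 1;  h_218 = 4;  h_219 = 2;  h_220 = 0
h_221 = 4·0 + 3·2 + 3·4 + 3·1 + 1·4 = 4
h_222 = 4·4 + 3·0 + 3·2 + 3·4 + 1·1 = 0

0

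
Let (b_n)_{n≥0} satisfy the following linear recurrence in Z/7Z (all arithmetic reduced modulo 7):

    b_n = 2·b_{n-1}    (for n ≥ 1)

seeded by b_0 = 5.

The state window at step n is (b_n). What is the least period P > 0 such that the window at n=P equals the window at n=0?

n=0: window = (5)
n=1: window = (3)
n=2: window = (6)
n=3: window = (5)
window at n=3 equals window at n=0 → period = 3

3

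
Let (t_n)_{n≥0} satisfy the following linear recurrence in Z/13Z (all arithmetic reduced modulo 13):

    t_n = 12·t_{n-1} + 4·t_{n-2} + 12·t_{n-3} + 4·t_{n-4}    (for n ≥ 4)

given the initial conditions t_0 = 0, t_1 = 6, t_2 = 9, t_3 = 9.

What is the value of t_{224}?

t_4 = 12·9 + 4·9 + 12·6 + 4·0 = 8
t_5 = 12·8 + 4·9 + 12·9 + 4·6 = 4
t_6 = 12·4 + 4·8 + 12·9 + 4·9 = 3
t_7 = 12·3 + 4·4 + 12·8 + 4·9 = 2
t_8 = 12·2 + 4·3 + 12·4 + 4·8 = 12
t_9 = 12·12 + 4·2 + 12·3 + 4·4 = 9
Continuing the recurrence:
  t_10 = 10;  t_11 = 9;  t_12 = 5;  t_13 = 5;  t_14 = 7;  t_15 = 5
  t_16 = 12;  t_17 = 8;  t_18 = 11;  t_19 = 3;  t_20 = 3;  t_21 = 4
  t_22 = 10;  t_23 = 2;  t_24 = 7;  t_25 = 7;  t_26 = 7;  t_27 = 9
  t_28 = 1;  t_29 = 4;  t_30 = 6;  t_31 = 6;  t_32 = 5;  t_33 = 3
  t_34 = 9;  t_35 = 9;  t_36 = 5;  t_37 = 8;  t_38 = 0;  t_39 = 11
  t_40 = 1;  t_41 = 10;  t_42 = 9;  t_43 = 9;  t_44 = 8;  t_45 = 7
  t_46 = 0;  t_47 = 4;  t_48 = 8;  t_49 = 10;  t_50 = 5;  t_51 = 4
  t_52 = 12;  t_53 = 0;  t_54 = 12;  t_55 = 5;  t_56 = 0;  t_57 = 8
  t_58 = 9;  t_59 = 4;  t_60 = 11;  t_61 = 2;  t_62 = 9;  t_63 = 4
  t_64 = 9;  t_65 = 6;  t_66 = 10;  t_67 = 8;  t_68 = 10;  t_69 = 10
  t_70 = 10;  t_71 = 0;  t_72 = 5;  t_73 = 12;  t_74 = 9;  t_75 = 8
  t_76 = 10;  t_77 = 9;  t_78 = 7;  t_79 = 12;  t_80 = 8;  t_81 = 4
  t_82 = 5;  t_83 = 12;  t_84 = 10;  t_85 = 10;  t_86 = 12;  t_87 = 1
  t_88 = 12;  t_89 = 7;  t_90 = 10;  t_91 = 10;  t_92 = 6;  t_93 = 0
  t_94 = 2;  t_95 = 6;  t_96 = 0;  t_97 = 9;  t_98 = 6;  t_99 = 2
  t_100 = 0;  t_101 = 12;  t_102 = 10;  t_103 = 7;  t_104 = 8;  t_105 = 6
  t_106 = 7;  t_107 = 11;  t_108 = 4;  t_109 = 5;  t_110 = 2;  t_111 = 6
  t_112 = 0;  t_113 = 3;  t_114 = 12;  t_115 = 11;  t_116 = 8;  t_117 = 10
  t_118 = 7;  t_119 = 4;  t_120 = 7;  t_121 = 3;  t_122 = 10;  t_123 = 11
  t_124 = 2;  t_125 = 5;  t_126 = 6;  t_127 = 4;  t_128 = 10;  t_129 = 7
  t_130 = 1;  t_131 = 7;  t_132 = 4;  t_133 = 12;  t_134 = 1;  t_135 = 6
  t_136 = 2;  t_137 = 4;  t_138 = 2;  t_139 = 10;  t_140 = 2;  t_141 = 0
  t_142 = 6;  t_143 = 6;  t_144 = 0;  t_145 = 5;  t_146 = 0;  t_147 = 5
  t_148 = 3;  t_149 = 11;  t_150 = 9;  t_151 = 0;  t_152 = 11;  t_153 = 11
  t_154 = 4;  t_155 = 3;  t_156 = 7;  t_157 = 6;  t_158 = 9;  t_159 = 7
  t_160 = 12;  t_161 = 5;  t_162 = 7;  t_163 = 3;  t_164 = 3;  t_165 = 9
  t_166 = 2;  t_167 = 4;  t_168 = 7;  t_169 = 4;  t_170 = 2;  t_171 = 10
  t_172 = 9;  t_173 = 6;  t_174 = 2;  t_175 = 1;  t_176 = 11;  t_177 = 2
  t_178 = 10;  t_179 = 4;  t_180 = 0;  t_181 = 1;  t_182 = 9;  t_183 = 11
  t_184 = 11;  t_185 = 2;  t_186 = 2;  t_187 = 0;  t_188 = 11;  t_189 = 8
  t_190 = 5;  t_191 = 3;  t_192 = 1;  t_193 = 12;  t_194 = 9;  t_195 = 11
  t_196 = 4;  t_197 = 1;  t_198 = 1;  t_199 = 4;  t_200 = 2;  t_201 = 4
  t_202 = 4;  t_203 = 0;  t_204 = 7;  t_205 = 5;  t_206 = 0;  t_207 = 0
  t_208 = 10;  t_209 = 10;  t_210 = 4;  t_211 = 0;  t_212 = 7;  t_213 = 3
  t_214 = 2;  t_215 = 3;  t_216 = 4;  t_217 = 5;  t_218 = 3;  t_219 = 12
  t_220 = 11;  t_221 = 2;  t_222 = 3
t_223 = 12·3 + 4·2 + 12·11 + 4·12 = 3
t_224 = 12·3 + 4·3 + 12·2 + 4·11 = 12

12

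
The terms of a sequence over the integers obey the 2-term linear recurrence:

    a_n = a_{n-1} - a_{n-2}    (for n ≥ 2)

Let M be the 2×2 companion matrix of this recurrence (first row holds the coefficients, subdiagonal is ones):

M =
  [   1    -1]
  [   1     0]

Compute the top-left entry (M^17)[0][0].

(M^17)[0][0] is the top entry after applying M 17 times to the unit state (1, 0). Equivalently it is h_{18} for the auxiliary sequence (h_n) obeying the same recurrence with h_1 = 1 and h_i = 0 for 0 ≤ i < 1:
h_2 = 1·1 + -1·0 = 1
h_3 = 1·1 + -1·1 = 0
h_4 = 1·0 + -1·1 = -1
h_5 = 1·-1 + -1·0 = -1
h_6 = 1·-1 + -1·-1 = 0
h_7 = 1·0 + -1·-1 = 1
(h_6, h_7) = (0, 1) = (h_0, h_1), so the sequence has period 6.
18 ≡ 0 (mod 6), hence h_18 = h_0 = 0.

0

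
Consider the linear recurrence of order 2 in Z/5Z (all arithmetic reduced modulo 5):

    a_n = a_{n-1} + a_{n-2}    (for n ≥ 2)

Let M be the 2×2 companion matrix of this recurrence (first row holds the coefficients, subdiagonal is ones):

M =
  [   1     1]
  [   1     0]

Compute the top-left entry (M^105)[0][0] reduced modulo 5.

(M^105)[0][0] is the top entry after applying M 105 times to the unit state (1, 0). Equivalently it is h_{106} for the auxiliary sequence (h_n) obeying the same recurrence with h_1 = 1 and h_i = 0 for 0 ≤ i < 1:
h_2 = 1·1 + 1·0 = 1
h_3 = 1·1 + 1·1 = 2
h_4 = 1·2 + 1·1 = 3
h_5 = 1·3 + 1·2 = 0
h_6 = 1·0 + 1·3 = 3
h_7 = 1·3 + 1·0 = 3
h_8 = 1·3 + 1·3 = 1
h_9 = 1·1 + 1·3 = 4
h_10 = 1·4 + 1·1 = 0
h_11 = 1·0 + 1·4 = 4
h_12 = 1·4 + 1·0 = 4
h_13 = 1·4 + 1·4 = 3
h_14 = 1·3 + 1·4 = 2
h_15 = 1·2 + 1·3 = 0
h_16 = 1·0 + 1·2 = 2
h_17 = 1·2 + 1·0 = 2
h_18 = 1·2 + 1·2 = 4
h_19 = 1·4 + 1·2 = 1
h_20 = 1·1 + 1·4 = 0
h_21 = 1·0 + 1·1 = 1
(h_20, h_21) = (0, 1) = (h_0, h_1), so the sequence has period 20.
106 ≡ 6 (mod 20), hence h_106 = h_6 = 3.

3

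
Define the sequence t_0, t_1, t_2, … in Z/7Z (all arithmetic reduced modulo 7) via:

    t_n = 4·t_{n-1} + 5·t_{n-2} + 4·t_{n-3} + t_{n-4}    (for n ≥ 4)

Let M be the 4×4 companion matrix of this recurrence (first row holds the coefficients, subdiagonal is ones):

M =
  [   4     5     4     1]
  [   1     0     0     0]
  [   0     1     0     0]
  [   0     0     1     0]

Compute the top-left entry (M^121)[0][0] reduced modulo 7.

(M^121)[0][0] is the top entry after applying M 121 times to the unit state (1, 0, 0, 0). Equivalently it is h_{124} for the auxiliary sequence (h_n) obeying the same recurrence with h_3 = 1 and h_i = 0 for 0 ≤ i < 3:
h_4 = 4·1 + 5·0 + 4·0 + 1·0 = 4
h_5 = 4·4 + 5·1 + 4·0 + 1·0 = 0
h_6 = 4·0 + 5·4 + 4·1 + 1·0 = 3
h_7 = 4·3 + 5·0 + 4·4 + 1·1 = 1
h_8 = 4·1 + 5·3 + 4·0 + 1·4 = 2
h_9 = 4·2 + 5·1 + 4·3 + 1·0 = 4
h_10 = 4·4 + 5·2 + 4·1 + 1·3 = 5
h_11 = 4·5 + 5·4 + 4·2 + 1·1 = 0
h_12 = 4·0 + 5·5 + 4·4 + 1·2 = 1
h_13 = 4·1 + 5·0 + 4·5 + 1·4 = 0
h_14 = 4·0 + 5·1 + 4·0 + 1·5 = 3
h_15 = 4·3 + 5·0 + 4·1 + 1·0 = 2
h_16 = 4·2 + 5·3 + 4·0 + 1·1 = 3
h_17 = 4·3 + 5·2 + 4·3 + 1·0 = 6
h_18 = 4·6 + 5·3 + 4·2 + 1·3 = 1
h_19 = 4·1 + 5·6 + 4·3 + 1·2 = 6
h_20 = 4·6 + 5·1 + 4·6 + 1·3 = 0
h_21 = 4·0 + 5·6 + 4·1 + 1·6 = 5
h_22 = 4·5 + 5·0 + 4·6 + 1·1 = 3
h_23 = 4·3 + 5·5 + 4·0 + 1·6 = 1
h_24 = 4·1 + 5·3 + 4·5 + 1·0 = 4
h_25 = 4·4 + 5·1 + 4·3 + 1·5 = 3
h_26 = 4·3 + 5·4 + 4·1 + 1·3 = 4
h_27 = 4·4 + 5·3 + 4·4 + 1·1 = 6
h_28 = 4·6 + 5·4 + 4·3 + 1·4 = 4
h_29 = 4·4 + 5·6 + 4·4 + 1·3 = 2
h_30 = 4·2 + 5·4 + 4·6 + 1·4 = 0
h_31 = 4·0 + 5·2 + 4·4 + 1·6 = 4
h_32 = 4·4 + 5·0 + 4·2 + 1·4 = 0
h_33 = 4·0 + 5·4 + 4·0 + 1·2 = 1
h_34 = 4·1 + 5·0 + 4·4 + 1·0 = 6
h_35 = 4·6 + 5·1 + 4·0 + 1·4 = 5
h_36 = 4·5 + 5·6 + 4·1 + 1·0 = 5
h_37 = 4·5 + 5·5 + 4·6 + 1·1 = 0
h_38 = 4·0 + 5·5 + 4·5 + 1·6 = 2
h_39 = 4·2 + 5·0 + 4·5 + 1·5 = 5
h_40 = 4·5 + 5·2 + 4·0 + 1·5 = 0
h_41 = 4·0 + 5·5 + 4·2 + 1·0 = 5
h_42 = 4·5 + 5·0 + 4·5 + 1·2 = 0
h_43 = 4·0 + 5·5 + 4·0 + 1·5 = 2
h_44 = 4·2 + 5·0 + 4·5 + 1·0 = 0
h_45 = 4·0 + 5·2 + 4·0 + 1·5 = 1
h_46 = 4·1 + 5·0 + 4·2 + 1·0 = 5
h_47 = 4·5 + 5·1 + 4·0 + 1·2 = 6
h_48 = 4·6 + 5·5 + 4·1 + 1·0 = 4
h_49 = 4·4 + 5·6 + 4·5 + 1·1 = 4
h_50 = 4·4 + 5·4 + 4·6 + 1·5 = 2
h_51 = 4·2 + 5·4 + 4·4 + 1·6 = 1
h_52 = 4·1 + 5·2 + 4·4 + 1·4 = 6
h_53 = 4·6 + 5·1 + 4·2 + 1·4 = 6
h_54 = 4·6 + 5·6 + 4·1 + 1·2 = 4
h_55 = 4·4 + 5·6 + 4·6 + 1·1 = 1
h_56 = 4·1 + 5·4 + 4·6 + 1·6 = 5
h_57 = 4·5 + 5·1 + 4·4 + 1·6 = 5
h_58 = 4·5 + 5·5 + 4·1 + 1·4 = 4
h_59 = 4·4 + 5·5 + 4·5 + 1·1 = 6
h_60 = 4·6 + 5·4 + 4·5 + 1·5 = 6
h_61 = 4·6 + 5·6 + 4·4 + 1·5 = 5
h_62 = 4·5 + 5·6 + 4·6 + 1·4 = 1
h_63 = 4·1 + 5·5 + 4·6 + 1·6 = 3
h_64 = 4·3 + 5·1 + 4·5 + 1·6 = 1
h_65 = 4·1 + 5·3 + 4·1 + 1·5 = 0
h_66 = 4·0 + 5·1 + 4·3 + 1·1 = 4
h_67 = 4·4 + 5·0 + 4·1 + 1·3 = 2
h_68 = 4·2 + 5·4 + 4·0 + 1·1 = 1
h_69 = 4·1 + 5·2 + 4·4 + 1·0 = 2
h_70 = 4·2 + 5·1 + 4·2 + 1·4 = 4
h_71 = 4·4 + 5·2 + 4·1 + 1·2 = 4
h_72 = 4·4 + 5·4 + 4·2 + 1·1 = 3
h_73 = 4·3 + 5·4 + 4·4 + 1·2 = 1
h_74 = 4·1 + 5·3 + 4·4 + 1·4 = 4
h_75 = 4·4 + 5·1 + 4·3 + 1·4 = 2
h_76 = 4·2 + 5·4 + 4·1 + 1·3 = 0
h_77 = 4·0 + 5·2 + 4·4 + 1·1 = 6
h_78 = 4·6 + 5·0 + 4·2 + 1·4 = 1
h_79 = 4·1 + 5·6 + 4·0 + 1·2 = 1
h_80 = 4·1 + 5·1 + 4·6 + 1·0 = 5
h_81 = 4·5 + 5·1 + 4·1 + 1·6 = 0
h_82 = 4·0 + 5·5 + 4·1 + 1·1 = 2
h_83 = 4·2 + 5·0 + 4·5 + 1·1 = 1
h_84 = 4·1 + 5·2 + 4·0 + 1·5 = 5
h_85 = 4·5 + 5·1 + 4·2 + 1·0 = 5
h_86 = 4·5 + 5·5 + 4·1 + 1·2 = 2
h_87 = 4·2 + 5·5 + 4·5 + 1·1 = 5
h_88 = 4·5 + 5·2 + 4·5 + 1·5 = 6
h_89 = 4·6 + 5·5 + 4·2 + 1·5 = 6
h_90 = 4·6 + 5·6 + 4·5 + 1·2 = 6
h_91 = 4·6 + 5·6 + 4·6 + 1·5 = 6
h_92 = 4·6 + 5·6 + 4·6 + 1·6 = 0
h_93 = 4·0 + 5·6 + 4·6 + 1·6 = 4
h_94 = 4·4 + 5·0 + 4·6 + 1·6 = 4
h_95 = 4·4 + 5·4 + 4·0 + 1·6 = 0
h_96 = 4·0 + 5·4 + 4·4 + 1·0 = 1
h_97 = 4·1 + 5·0 + 4·4 + 1·4 = 3
h_98 = 4·3 + 5·1 + 4·0 + 1·4 = 0
h_99 = 4·0 + 5·3 + 4·1 + 1·0 = 5
h_100 = 4·5 + 5·0 + 4·3 + 1·1 = 5
h_101 = 4·5 + 5·5 + 4·0 + 1·3 = 6
h_102 = 4·6 + 5·5 + 4·5 + 1·0 = 6
h_103 = 4·6 + 5·6 + 4·5 + 1·5 = 2
h_104 = 4·2 + 5·6 + 4·6 + 1·5 = 4
h_105 = 4·4 + 5·2 + 4·6 + 1·6 = 0
h_106 = 4·0 + 5·4 + 4·2 + 1·6 = 6
h_107 = 4·6 + 5·0 + 4·4 + 1·2 = 0
h_108 = 4·0 + 5·6 + 4·0 + 1·4 = 6
h_109 = 4·6 + 5·0 + 4·6 + 1·0 = 6
h_110 = 4·6 + 5·6 + 4·0 + 1·6 = 4
h_111 = 4·4 + 5·6 + 4·6 + 1·0 = 0
h_112 = 4·0 + 5·4 + 4·6 + 1·6 = 1
h_113 = 4·1 + 5·0 + 4·4 + 1·6 = 5
h_114 = 4·5 + 5·1 + 4·0 + 1·4 = 1
h_115 = 4·1 + 5·5 + 4·1 + 1·0 = 5
h_116 = 4·5 + 5·1 + 4·5 + 1·1 = 4
h_117 = 4·4 + 5·5 + 4·1 + 1·5 = 1
h_118 = 4·1 + 5·4 + 4·5 + 1·1 = 3
h_119 = 4·3 + 5·1 + 4·4 + 1·5 = 3
h_120 = 4·3 + 5·3 + 4·1 + 1·4 = 0
h_121 = 4·0 + 5·3 + 4·3 + 1·1 = 0
h_122 = 4·0 + 5·0 + 4·3 + 1·3 = 1
h_123 = 4·1 + 5·0 + 4·0 + 1·3 = 0
h_124 = 4·0 + 5·1 + 4·0 + 1·0 = 5

5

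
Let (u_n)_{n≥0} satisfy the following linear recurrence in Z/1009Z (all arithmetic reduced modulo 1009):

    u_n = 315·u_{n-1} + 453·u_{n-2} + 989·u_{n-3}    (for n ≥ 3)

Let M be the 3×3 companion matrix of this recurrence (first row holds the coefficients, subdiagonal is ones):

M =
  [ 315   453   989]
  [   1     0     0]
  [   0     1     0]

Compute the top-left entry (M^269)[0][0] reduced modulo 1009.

622

(M^269)[0][0] is the top entry after applying M 269 times to the unit state (1, 0, 0). Equivalently it is h_{271} for the auxiliary sequence (h_n) obeying the same recurrence with h_2 = 1 and h_i = 0 for 0 ≤ i < 2:
h_3 = 315·1 + 453·0 + 989·0 = 315
h_4 = 315·315 + 453·1 + 989·0 = 796
h_5 = 315·796 + 453·315 + 989·1 = 914
h_6 = 315·914 + 453·796 + 989·315 = 474
h_7 = 315·474 + 453·914 + 989·796 = 554
h_8 = 315·554 + 453·474 + 989·914 = 649
Continuing the recurrence:
  h_9 = 948;  h_10 = 353;  h_11 = 961;  h_12 = 713;  h_13 = 45;  h_14 = 109
  h_15 = 100;  h_16 = 266;  h_17 = 785;  h_18 = 515;  h_19 = 947;  h_20 = 301
  h_21 = 934;  h_22 = 960;  h_23 = 65;  h_24 = 787;  h_25 = 855;  h_26 = 974
  h_27 = 337;  h_28 = 552;  h_29 = 325;  h_30 = 613;  h_31 = 346;  h_32 = 795
  h_33 = 384;  h_34 = 954;  h_35 = 476;  h_36 = 301;  h_37 = 771;  h_38 = 404
  h_39 = 309;  h_40 = 569;  h_41 = 360;  h_42 = 728;  h_43 = 627;  h_44 = 454
  h_45 = 809;  h_46 = 970;  h_47 = 34;  h_48 = 70;  h_49 = 899;  h_50 = 416
  h_51 = 99;  h_52 = 862;  h_53 = 312;  h_54 = 448;  h_55 = 858;  h_56 = 816
  h_57 = 75;  h_58 = 765;  h_59 = 326;  h_60 = 748;  h_61 = 722;  h_62 = 768
  h_63 = 85;  h_64 = 26;  h_65 = 56;  h_66 = 475;  h_67 = 925;  h_68 = 930
  h_69 = 211;  h_70 = 70;  h_71 = 151;  h_72 = 389;  h_73 = 855;  h_74 = 580
  h_75 = 222;  h_76 = 762;  h_77 = 62;  h_78 = 63;  h_79 = 403;  h_80 = 876
  h_81 = 162;  h_82 = 883;  h_83 = 32;  h_84 = 212;  h_85 = 49;  h_86 = 850
  h_87 = 160;  h_88 = 600;  h_89 = 302;  h_90 = 490;  h_91 = 672;  h_92 = 803
  h_93 = 683;  h_94 = 424;  h_95 = 92;  h_96 = 547;  h_97 = 674;  h_98 = 175
  h_99 = 393;  h_100 = 907;  h_101 = 130;  h_102 = 1;  h_103 = 705;  h_104 = 975
  h_105 = 890;  h_106 = 616;  h_107 = 562;  h_108 = 372;  h_109 = 242;  h_110 = 427
  h_111 = 585;  h_112 = 545;  h_113 = 324;  h_114 = 239;  h_115 = 276;  h_116 = 44
  h_117 = 920;  h_118 = 503;  h_119 = 204;  h_120 = 280;  h_121 = 31;  h_122 = 346
  h_123 = 389;  h_124 = 169;  h_125 = 552;  h_126 = 497;  h_127 = 640;  h_128 = 1002
  h_129 = 300;  h_130 = 836;  h_131 = 825;  h_132 = 949;  h_133 = 90;  h_134 = 814
  h_135 = 725;  h_136 = 7;  h_137 = 551;  h_138 = 796;  h_139 = 748;  h_140 = 977
  h_141 = 54;  h_142 = 671;  h_143 = 361;  h_144 = 890;  h_145 = 629;  h_146 = 793
  h_147 = 324;  h_148 = 713;  h_149 = 339;  h_150 = 523;  h_151 = 343;  h_152 = 169
  h_153 = 390;  h_154 = 837;  h_155 = 48;  h_156 = 34;  h_157 = 579;  h_158 = 72
  h_159 = 758;  h_160 = 493;  h_161 = 801;  h_162 = 380;  h_163 = 481;  h_164 = 899
  h_165 = 77;  h_166 = 120;  h_167 = 215;  h_168 = 474;  h_169 = 127;  h_170 = 195
  h_171 = 504;  h_172 = 377;  h_173 = 107;  h_174 = 678;  h_175 = 233;  h_176 = 14
  h_177 = 544;  h_178 = 503;  h_179 = 997;  h_180 = 300;  h_181 = 302;  h_182 = 209
  h_183 = 895;  h_184 = 259;  h_185 = 538;  h_186 = 503;  h_187 = 442;  h_188 = 152
  h_189 = 931;  h_190 = 131;  h_191 = 873;  h_192 = 910;  h_193 = 442;  h_194 = 239
  h_195 = 16;  h_196 = 540;  h_197 = 29;  h_198 = 176;  h_199 = 264;  h_200 = 868
  h_201 = 18;  h_202 = 84;  h_203 = 101;  h_204 = 895;  h_205 = 91;  h_206 = 228
  h_207 = 297;  h_208 = 282;  h_209 = 867;  h_210 = 392;  h_211 = 37;  h_212 = 361
  h_213 = 547;  h_214 = 110;  h_215 = 773;  h_216 = 874;  h_217 = 726;  h_218 = 725
  h_219 = 967;  h_220 = 1002;  h_221 = 593;  h_222 = 826;  h_223 = 243;  h_224 = 957
  h_225 = 495;  h_226 = 375;  h_227 = 340;  h_228 = 699;  h_229 = 438;  h_230 = 830
  h_231 = 915;  h_232 = 614;  h_233 = 31;  h_234 = 204;  h_235 = 438;  h_236 = 719
  h_237 = 66;  h_238 = 731;  h_239 = 596;  h_240 = 955;  h_241 = 234;  h_242 = 1004
  h_243 = 571;  h_244 = 381;  h_245 = 403;  h_246 = 553;  h_247 = 20;  h_248 = 535
  h_249 = 40;  h_250 = 287;  h_251 = 961;  h_252 = 74;  h_253 = 871;  h_254 = 93
  h_255 = 616;  h_256 = 805;  h_257 = 29;  h_258 = 258;  h_259 = 614;  h_260 = 950
  h_261 = 129;  h_262 = 619;  h_263 = 334;  h_264 = 626;  h_265 = 115;  h_266 = 333
  h_267 = 183;  h_268 = 358;  h_269 = 326
h_270 = 315·326 + 453·358 + 989·183 = 882
h_271 = 315·882 + 453·326 + 989·358 = 622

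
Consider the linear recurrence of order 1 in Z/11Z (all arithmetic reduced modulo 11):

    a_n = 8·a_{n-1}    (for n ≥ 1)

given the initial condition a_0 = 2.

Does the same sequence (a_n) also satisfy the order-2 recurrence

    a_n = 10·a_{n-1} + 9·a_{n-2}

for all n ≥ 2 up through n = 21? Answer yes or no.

Terms a_0..a_21: 2, 5, 7, 1, 8, 9, 6, 4, 10, 3, 2, 5, 7, 1, 8, 9, 6, 4, 10, 3, 2, 5
n=2: candidate gives 2, actual a_2 = 7 ✗

no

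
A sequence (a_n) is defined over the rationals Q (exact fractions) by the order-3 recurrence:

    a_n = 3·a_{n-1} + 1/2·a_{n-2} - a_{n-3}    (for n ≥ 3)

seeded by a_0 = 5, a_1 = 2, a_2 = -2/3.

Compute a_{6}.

-1165/6

a_3 = 3·-2/3 + 1/2·2 + -1·5 = -6
a_4 = 3·-6 + 1/2·-2/3 + -1·2 = -61/3
a_5 = 3·-61/3 + 1/2·-6 + -1·-2/3 = -190/3
a_6 = 3·-190/3 + 1/2·-61/3 + -1·-6 = -1165/6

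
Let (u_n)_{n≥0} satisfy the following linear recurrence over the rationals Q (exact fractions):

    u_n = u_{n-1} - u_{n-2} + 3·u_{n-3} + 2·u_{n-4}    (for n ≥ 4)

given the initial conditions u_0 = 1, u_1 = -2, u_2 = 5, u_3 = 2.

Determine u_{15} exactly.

u_4 = 1·2 + -1·5 + 3·-2 + 2·1 = -7
u_5 = 1·-7 + -1·2 + 3·5 + 2·-2 = 2
u_6 = 1·2 + -1·-7 + 3·2 + 2·5 = 25
u_7 = 1·25 + -1·2 + 3·-7 + 2·2 = 6
u_8 = 1·6 + -1·25 + 3·2 + 2·-7 = -27
u_9 = 1·-27 + -1·6 + 3·25 + 2·2 = 46
u_10 = 1·46 + -1·-27 + 3·6 + 2·25 = 141
u_11 = 1·141 + -1·46 + 3·-27 + 2·6 = 26
u_12 = 1·26 + -1·141 + 3·46 + 2·-27 = -31
u_13 = 1·-31 + -1·26 + 3·141 + 2·46 = 458
u_14 = 1·458 + -1·-31 + 3·26 + 2·141 = 849
u_15 = 1·849 + -1·458 + 3·-31 + 2·26 = 350

350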